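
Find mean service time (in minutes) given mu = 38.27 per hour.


Mean service time = 60/mu = 60/38.27 = 1.57 minutes

1.57 minutes


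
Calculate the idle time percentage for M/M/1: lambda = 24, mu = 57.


Idle fraction = (1 - rho) * 100 = (1 - 24/57) * 100 = 57.9%

57.9%


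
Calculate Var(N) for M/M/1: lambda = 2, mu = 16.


rho = 2/16; Var(N) = rho/(1-rho)^2 = 0.16

0.16


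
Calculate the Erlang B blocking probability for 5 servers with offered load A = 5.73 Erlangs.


B(N,A) = (A^N/N!) / sum(A^k/k!, k=0..N) with N=5, A=5.73 = 0.3411

0.3411


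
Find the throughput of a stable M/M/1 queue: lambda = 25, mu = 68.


For a stable queue (lambda < mu), throughput = lambda = 25 per hour

25 per hour


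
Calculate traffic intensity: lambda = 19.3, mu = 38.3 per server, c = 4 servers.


rho = lambda / (c * mu) = 19.3 / (4 * 38.3) = 0.126

0.126


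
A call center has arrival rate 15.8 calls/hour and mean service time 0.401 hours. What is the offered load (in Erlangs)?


Offered load a = lambda * E[S] = 15.8 * 0.401 = 6.34 Erlangs

6.34 Erlangs


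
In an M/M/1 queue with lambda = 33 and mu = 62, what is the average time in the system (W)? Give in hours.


W = 1/(mu - lambda) = 1/(62 - 33) = 0.0345 hours

0.0345 hours


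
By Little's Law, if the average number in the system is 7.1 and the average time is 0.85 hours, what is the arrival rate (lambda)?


lambda = L / W = 7.1 / 0.85 = 8.35 per hour

8.35 per hour


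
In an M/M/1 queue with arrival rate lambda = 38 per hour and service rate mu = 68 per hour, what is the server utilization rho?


rho = lambda/mu = 38/68 = 0.5588

0.5588


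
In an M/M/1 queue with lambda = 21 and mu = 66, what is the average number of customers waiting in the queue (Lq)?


rho = 21/66; Lq = rho^2/(1-rho) = 0.15

0.15


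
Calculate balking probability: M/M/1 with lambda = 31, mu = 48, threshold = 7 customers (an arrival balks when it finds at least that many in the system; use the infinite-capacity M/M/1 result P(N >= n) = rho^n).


P(N >= 7) = rho^7 = (31/48)^7 = 0.0469

0.0469


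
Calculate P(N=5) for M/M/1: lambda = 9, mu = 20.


rho = 9/20; P(n) = (1-rho)*rho^n = (1-9/20)*(9/20)^5 = 0.0101

0.0101


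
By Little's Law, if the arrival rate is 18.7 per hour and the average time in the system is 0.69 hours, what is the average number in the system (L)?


L = lambda * W = 18.7 * 0.69 = 12.9

12.9


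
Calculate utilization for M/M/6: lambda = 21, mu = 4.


rho = lambda/(c*mu) = 21/(6*4) = 0.875

0.875


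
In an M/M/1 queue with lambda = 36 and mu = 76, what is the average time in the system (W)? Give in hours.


W = 1/(mu - lambda) = 1/(76 - 36) = 0.025 hours

0.025 hours


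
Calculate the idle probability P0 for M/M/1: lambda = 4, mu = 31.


P0 = 1 - rho = 1 - 4/31 = 0.871

0.871


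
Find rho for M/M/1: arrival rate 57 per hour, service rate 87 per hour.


rho = lambda/mu = 57/87 = 0.6552

0.6552


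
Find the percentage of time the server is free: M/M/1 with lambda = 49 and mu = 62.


Idle fraction = (1 - rho) * 100 = (1 - 49/62) * 100 = 21.0%

21.0%


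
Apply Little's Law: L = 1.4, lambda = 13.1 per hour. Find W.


W = L / lambda = 1.4 / 13.1 = 0.1069 hours

0.1069 hours


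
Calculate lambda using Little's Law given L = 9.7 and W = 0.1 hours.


lambda = L / W = 9.7 / 0.1 = 97.0 per hour

97.0 per hour


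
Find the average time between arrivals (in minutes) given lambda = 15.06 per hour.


Mean interarrival time = 60/lambda = 60/15.06 = 3.98 minutes

3.98 minutes


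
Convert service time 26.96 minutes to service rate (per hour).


mu = 60 / avg_service_time = 60 / 26.96 = 2.23 per hour

2.23 per hour


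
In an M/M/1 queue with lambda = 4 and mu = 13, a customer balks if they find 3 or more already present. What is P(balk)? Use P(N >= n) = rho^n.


P(N >= 3) = rho^3 = (4/13)^3 = 0.0291

0.0291


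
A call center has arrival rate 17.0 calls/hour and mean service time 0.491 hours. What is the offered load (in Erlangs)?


Offered load a = lambda * E[S] = 17.0 * 0.491 = 8.35 Erlangs

8.35 Erlangs


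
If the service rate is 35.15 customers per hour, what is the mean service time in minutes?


Mean service time = 60/mu = 60/35.15 = 1.71 minutes

1.71 minutes


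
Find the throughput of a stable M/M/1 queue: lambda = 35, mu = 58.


For a stable queue (lambda < mu), throughput = lambda = 35 per hour

35 per hour


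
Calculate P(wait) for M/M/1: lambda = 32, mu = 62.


P(wait) = rho = lambda/mu = 32/62 = 0.5161

0.5161


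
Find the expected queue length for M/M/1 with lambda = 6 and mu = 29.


rho = 6/29; Lq = rho^2/(1-rho) = 0.05

0.05


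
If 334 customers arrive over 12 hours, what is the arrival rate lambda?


lambda = total arrivals / time = 334 / 12 = 27.83 per hour

27.83 per hour


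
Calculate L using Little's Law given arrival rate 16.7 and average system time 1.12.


L = lambda * W = 16.7 * 1.12 = 18.7

18.7


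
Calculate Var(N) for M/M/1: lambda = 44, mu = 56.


rho = 44/56; Var(N) = rho/(1-rho)^2 = 17.11

17.11


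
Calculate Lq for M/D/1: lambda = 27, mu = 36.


M/D/1: Lq = rho^2 / (2*(1-rho)) where rho = 27/36; Lq = 1.13

1.13


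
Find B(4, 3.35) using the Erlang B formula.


B(N,A) = (A^N/N!) / sum(A^k/k!, k=0..N) with N=4, A=3.35 = 0.2444

0.2444


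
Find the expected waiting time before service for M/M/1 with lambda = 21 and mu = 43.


rho = 21/43; Wq = rho/(mu - lambda) = 0.0222 hours

0.0222 hours


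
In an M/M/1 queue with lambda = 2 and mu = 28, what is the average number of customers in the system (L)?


rho = 2/28; L = rho/(1-rho) = 0.08

0.08


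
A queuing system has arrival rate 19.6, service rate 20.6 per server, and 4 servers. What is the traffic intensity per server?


rho = lambda / (c * mu) = 19.6 / (4 * 20.6) = 0.2379

0.2379


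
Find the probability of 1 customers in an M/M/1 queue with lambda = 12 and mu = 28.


rho = 12/28; P(n) = (1-rho)*rho^n = (1-12/28)*(12/28)^1 = 0.2449

0.2449


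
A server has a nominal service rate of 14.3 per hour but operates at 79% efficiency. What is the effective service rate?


Effective rate = mu * efficiency = 14.3 * 0.79 = 11.3 per hour

11.3 per hour


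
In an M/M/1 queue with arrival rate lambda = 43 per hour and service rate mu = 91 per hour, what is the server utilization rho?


rho = lambda/mu = 43/91 = 0.4725

0.4725


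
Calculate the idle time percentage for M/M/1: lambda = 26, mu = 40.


Idle fraction = (1 - rho) * 100 = (1 - 26/40) * 100 = 35.0%

35.0%


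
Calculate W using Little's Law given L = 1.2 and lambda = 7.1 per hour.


W = L / lambda = 1.2 / 7.1 = 0.169 hours

0.169 hours


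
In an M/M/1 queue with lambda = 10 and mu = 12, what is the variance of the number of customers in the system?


rho = 10/12; Var(N) = rho/(1-rho)^2 = 30.0

30.0


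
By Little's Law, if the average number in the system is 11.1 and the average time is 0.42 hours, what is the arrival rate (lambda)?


lambda = L / W = 11.1 / 0.42 = 26.43 per hour

26.43 per hour


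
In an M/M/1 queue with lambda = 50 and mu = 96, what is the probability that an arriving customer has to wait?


P(wait) = rho = lambda/mu = 50/96 = 0.5208

0.5208


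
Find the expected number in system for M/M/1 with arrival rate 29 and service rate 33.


rho = 29/33; L = rho/(1-rho) = 7.25

7.25


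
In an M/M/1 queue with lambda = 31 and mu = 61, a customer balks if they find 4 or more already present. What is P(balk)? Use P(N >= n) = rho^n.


P(N >= 4) = rho^4 = (31/61)^4 = 0.0667

0.0667


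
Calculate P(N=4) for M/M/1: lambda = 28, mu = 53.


rho = 28/53; P(n) = (1-rho)*rho^n = (1-28/53)*(28/53)^4 = 0.0367

0.0367


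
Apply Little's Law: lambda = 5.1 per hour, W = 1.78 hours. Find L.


L = lambda * W = 5.1 * 1.78 = 9.08

9.08


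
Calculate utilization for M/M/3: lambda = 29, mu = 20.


rho = lambda/(c*mu) = 29/(3*20) = 0.4833

0.4833


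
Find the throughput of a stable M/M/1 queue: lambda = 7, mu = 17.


For a stable queue (lambda < mu), throughput = lambda = 7 per hour

7 per hour


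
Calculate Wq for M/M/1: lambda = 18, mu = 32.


rho = 18/32; Wq = rho/(mu - lambda) = 0.0402 hours

0.0402 hours


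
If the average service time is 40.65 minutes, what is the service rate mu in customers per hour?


mu = 60 / avg_service_time = 60 / 40.65 = 1.48 per hour

1.48 per hour


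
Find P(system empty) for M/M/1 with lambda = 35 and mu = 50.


P0 = 1 - rho = 1 - 35/50 = 0.3

0.3


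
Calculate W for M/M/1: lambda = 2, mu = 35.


W = 1/(mu - lambda) = 1/(35 - 2) = 0.0303 hours

0.0303 hours


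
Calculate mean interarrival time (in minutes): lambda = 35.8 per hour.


Mean interarrival time = 60/lambda = 60/35.8 = 1.68 minutes

1.68 minutes


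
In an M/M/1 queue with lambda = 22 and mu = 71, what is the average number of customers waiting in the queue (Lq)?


rho = 22/71; Lq = rho^2/(1-rho) = 0.14

0.14


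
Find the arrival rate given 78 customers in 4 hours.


lambda = total arrivals / time = 78 / 4 = 19.5 per hour

19.5 per hour


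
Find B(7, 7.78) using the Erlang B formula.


B(N,A) = (A^N/N!) / sum(A^k/k!, k=0..N) with N=7, A=7.78 = 0.2956

0.2956


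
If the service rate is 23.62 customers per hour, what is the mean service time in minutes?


Mean service time = 60/mu = 60/23.62 = 2.54 minutes

2.54 minutes


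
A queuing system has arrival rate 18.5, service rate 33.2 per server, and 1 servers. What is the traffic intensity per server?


rho = lambda / (c * mu) = 18.5 / (1 * 33.2) = 0.5572

0.5572


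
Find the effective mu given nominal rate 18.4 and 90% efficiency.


Effective rate = mu * efficiency = 18.4 * 0.9 = 16.56 per hour

16.56 per hour


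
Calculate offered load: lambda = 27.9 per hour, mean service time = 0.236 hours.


Offered load a = lambda * E[S] = 27.9 * 0.236 = 6.58 Erlangs

6.58 Erlangs


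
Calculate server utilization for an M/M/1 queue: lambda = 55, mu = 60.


rho = lambda/mu = 55/60 = 0.9167

0.9167


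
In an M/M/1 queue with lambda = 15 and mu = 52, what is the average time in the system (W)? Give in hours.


W = 1/(mu - lambda) = 1/(52 - 15) = 0.027 hours

0.027 hours


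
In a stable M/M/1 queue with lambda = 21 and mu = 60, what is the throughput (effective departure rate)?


For a stable queue (lambda < mu), throughput = lambda = 21 per hour

21 per hour


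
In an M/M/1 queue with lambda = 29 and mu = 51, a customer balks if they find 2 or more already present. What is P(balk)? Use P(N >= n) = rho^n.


P(N >= 2) = rho^2 = (29/51)^2 = 0.3233

0.3233


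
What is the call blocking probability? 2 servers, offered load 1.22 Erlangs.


B(N,A) = (A^N/N!) / sum(A^k/k!, k=0..N) with N=2, A=1.22 = 0.2511

0.2511


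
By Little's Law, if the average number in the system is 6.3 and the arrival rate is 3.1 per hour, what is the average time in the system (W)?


W = L / lambda = 6.3 / 3.1 = 2.0323 hours

2.0323 hours


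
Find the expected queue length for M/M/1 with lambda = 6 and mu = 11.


rho = 6/11; Lq = rho^2/(1-rho) = 0.65

0.65


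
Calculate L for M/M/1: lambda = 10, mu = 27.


rho = 10/27; L = rho/(1-rho) = 0.59

0.59


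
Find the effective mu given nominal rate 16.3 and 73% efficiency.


Effective rate = mu * efficiency = 16.3 * 0.73 = 11.9 per hour

11.9 per hour


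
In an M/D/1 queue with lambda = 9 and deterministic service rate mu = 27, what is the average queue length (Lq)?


M/D/1: Lq = rho^2 / (2*(1-rho)) where rho = 9/27; Lq = 0.08

0.08


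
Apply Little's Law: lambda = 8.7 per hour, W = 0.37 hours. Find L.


L = lambda * W = 8.7 * 0.37 = 3.22

3.22


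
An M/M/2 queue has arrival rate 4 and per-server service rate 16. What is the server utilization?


rho = lambda/(c*mu) = 4/(2*16) = 0.125

0.125


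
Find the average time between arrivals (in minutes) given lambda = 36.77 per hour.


Mean interarrival time = 60/lambda = 60/36.77 = 1.63 minutes

1.63 minutes


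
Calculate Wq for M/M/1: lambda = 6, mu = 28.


rho = 6/28; Wq = rho/(mu - lambda) = 0.0097 hours

0.0097 hours


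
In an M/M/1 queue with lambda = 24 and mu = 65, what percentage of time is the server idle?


Idle fraction = (1 - rho) * 100 = (1 - 24/65) * 100 = 63.1%

63.1%


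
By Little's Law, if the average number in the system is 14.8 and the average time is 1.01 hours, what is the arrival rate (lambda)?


lambda = L / W = 14.8 / 1.01 = 14.65 per hour

14.65 per hour


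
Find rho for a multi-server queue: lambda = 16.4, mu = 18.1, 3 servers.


rho = lambda / (c * mu) = 16.4 / (3 * 18.1) = 0.302

0.302


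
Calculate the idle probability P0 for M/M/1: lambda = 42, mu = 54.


P0 = 1 - rho = 1 - 42/54 = 0.2222

0.2222


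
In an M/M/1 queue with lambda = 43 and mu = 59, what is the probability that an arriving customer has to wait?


P(wait) = rho = lambda/mu = 43/59 = 0.7288

0.7288


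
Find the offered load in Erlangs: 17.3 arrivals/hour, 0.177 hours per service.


Offered load a = lambda * E[S] = 17.3 * 0.177 = 3.06 Erlangs

3.06 Erlangs


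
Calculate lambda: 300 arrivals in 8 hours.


lambda = total arrivals / time = 300 / 8 = 37.5 per hour

37.5 per hour


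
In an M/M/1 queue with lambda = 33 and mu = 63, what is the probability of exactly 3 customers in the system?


rho = 33/63; P(n) = (1-rho)*rho^n = (1-33/63)*(33/63)^3 = 0.0684

0.0684


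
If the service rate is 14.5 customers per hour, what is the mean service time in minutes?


Mean service time = 60/mu = 60/14.5 = 4.14 minutes

4.14 minutes


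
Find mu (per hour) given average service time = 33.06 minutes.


mu = 60 / avg_service_time = 60 / 33.06 = 1.81 per hour

1.81 per hour


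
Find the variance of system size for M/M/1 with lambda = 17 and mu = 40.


rho = 17/40; Var(N) = rho/(1-rho)^2 = 1.29

1.29


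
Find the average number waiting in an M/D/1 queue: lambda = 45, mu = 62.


M/D/1: Lq = rho^2 / (2*(1-rho)) where rho = 45/62; Lq = 0.96

0.96


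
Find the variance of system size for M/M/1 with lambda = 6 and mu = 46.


rho = 6/46; Var(N) = rho/(1-rho)^2 = 0.17

0.17


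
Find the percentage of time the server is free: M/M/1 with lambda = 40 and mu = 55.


Idle fraction = (1 - rho) * 100 = (1 - 40/55) * 100 = 27.3%

27.3%


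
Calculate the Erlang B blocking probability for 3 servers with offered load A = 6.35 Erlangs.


B(N,A) = (A^N/N!) / sum(A^k/k!, k=0..N) with N=3, A=6.35 = 0.608

0.608


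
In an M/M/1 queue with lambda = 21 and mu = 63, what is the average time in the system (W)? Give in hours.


W = 1/(mu - lambda) = 1/(63 - 21) = 0.0238 hours

0.0238 hours


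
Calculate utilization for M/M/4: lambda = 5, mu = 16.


rho = lambda/(c*mu) = 5/(4*16) = 0.0781

0.0781


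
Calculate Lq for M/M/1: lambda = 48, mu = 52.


rho = 48/52; Lq = rho^2/(1-rho) = 11.08

11.08


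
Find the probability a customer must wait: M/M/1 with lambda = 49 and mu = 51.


P(wait) = rho = lambda/mu = 49/51 = 0.9608

0.9608


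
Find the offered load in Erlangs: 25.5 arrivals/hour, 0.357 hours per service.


Offered load a = lambda * E[S] = 25.5 * 0.357 = 9.1 Erlangs

9.1 Erlangs


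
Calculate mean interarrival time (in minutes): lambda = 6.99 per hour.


Mean interarrival time = 60/lambda = 60/6.99 = 8.58 minutes

8.58 minutes


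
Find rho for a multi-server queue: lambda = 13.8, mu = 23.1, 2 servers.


rho = lambda / (c * mu) = 13.8 / (2 * 23.1) = 0.2987

0.2987


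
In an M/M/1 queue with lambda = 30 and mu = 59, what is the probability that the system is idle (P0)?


P0 = 1 - rho = 1 - 30/59 = 0.4915

0.4915


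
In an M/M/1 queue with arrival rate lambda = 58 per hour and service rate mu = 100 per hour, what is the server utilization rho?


rho = lambda/mu = 58/100 = 0.58

0.58


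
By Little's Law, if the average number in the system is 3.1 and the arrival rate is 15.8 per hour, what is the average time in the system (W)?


W = L / lambda = 3.1 / 15.8 = 0.1962 hours

0.1962 hours


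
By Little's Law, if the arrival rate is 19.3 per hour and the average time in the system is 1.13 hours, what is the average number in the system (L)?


L = lambda * W = 19.3 * 1.13 = 21.81

21.81


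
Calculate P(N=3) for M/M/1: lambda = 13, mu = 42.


rho = 13/42; P(n) = (1-rho)*rho^n = (1-13/42)*(13/42)^3 = 0.0205

0.0205


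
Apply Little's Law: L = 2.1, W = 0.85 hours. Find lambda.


lambda = L / W = 2.1 / 0.85 = 2.47 per hour

2.47 per hour


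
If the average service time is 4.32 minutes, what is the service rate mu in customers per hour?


mu = 60 / avg_service_time = 60 / 4.32 = 13.89 per hour

13.89 per hour


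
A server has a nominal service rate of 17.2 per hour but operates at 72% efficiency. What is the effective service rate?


Effective rate = mu * efficiency = 17.2 * 0.72 = 12.38 per hour

12.38 per hour


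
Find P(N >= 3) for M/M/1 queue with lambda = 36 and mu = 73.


P(N >= 3) = rho^3 = (36/73)^3 = 0.1199

0.1199


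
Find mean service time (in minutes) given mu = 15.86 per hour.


Mean service time = 60/mu = 60/15.86 = 3.78 minutes

3.78 minutes


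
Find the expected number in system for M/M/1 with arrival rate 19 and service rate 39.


rho = 19/39; L = rho/(1-rho) = 0.95

0.95


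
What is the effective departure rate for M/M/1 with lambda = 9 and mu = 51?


For a stable queue (lambda < mu), throughput = lambda = 9 per hour

9 per hour


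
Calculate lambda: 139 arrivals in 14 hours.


lambda = total arrivals / time = 139 / 14 = 9.93 per hour

9.93 per hour


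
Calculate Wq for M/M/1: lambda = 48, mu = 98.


rho = 48/98; Wq = rho/(mu - lambda) = 0.0098 hours

0.0098 hours


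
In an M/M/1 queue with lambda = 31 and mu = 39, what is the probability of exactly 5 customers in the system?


rho = 31/39; P(n) = (1-rho)*rho^n = (1-31/39)*(31/39)^5 = 0.0651

0.0651


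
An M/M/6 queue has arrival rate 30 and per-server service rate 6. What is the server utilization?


rho = lambda/(c*mu) = 30/(6*6) = 0.8333

0.8333


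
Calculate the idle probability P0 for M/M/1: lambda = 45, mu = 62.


P0 = 1 - rho = 1 - 45/62 = 0.2742

0.2742


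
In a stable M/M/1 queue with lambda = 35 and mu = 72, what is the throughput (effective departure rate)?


For a stable queue (lambda < mu), throughput = lambda = 35 per hour

35 per hour


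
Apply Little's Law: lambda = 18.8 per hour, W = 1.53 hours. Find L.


L = lambda * W = 18.8 * 1.53 = 28.76

28.76


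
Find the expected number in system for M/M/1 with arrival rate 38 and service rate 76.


rho = 38/76; L = rho/(1-rho) = 1.0

1.0


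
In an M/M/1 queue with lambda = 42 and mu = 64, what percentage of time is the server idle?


Idle fraction = (1 - rho) * 100 = (1 - 42/64) * 100 = 34.4%

34.4%


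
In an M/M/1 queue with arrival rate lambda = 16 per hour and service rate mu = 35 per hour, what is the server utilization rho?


rho = lambda/mu = 16/35 = 0.4571

0.4571


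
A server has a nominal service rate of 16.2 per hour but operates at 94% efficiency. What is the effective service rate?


Effective rate = mu * efficiency = 16.2 * 0.94 = 15.23 per hour

15.23 per hour


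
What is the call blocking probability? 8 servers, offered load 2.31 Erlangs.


B(N,A) = (A^N/N!) / sum(A^k/k!, k=0..N) with N=8, A=2.31 = 0.002

0.002


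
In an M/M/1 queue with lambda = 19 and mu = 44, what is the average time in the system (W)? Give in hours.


W = 1/(mu - lambda) = 1/(44 - 19) = 0.04 hours

0.04 hours


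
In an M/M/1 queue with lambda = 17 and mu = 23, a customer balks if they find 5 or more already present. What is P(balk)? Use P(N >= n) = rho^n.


P(N >= 5) = rho^5 = (17/23)^5 = 0.2206

0.2206


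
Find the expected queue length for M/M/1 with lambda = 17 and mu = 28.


rho = 17/28; Lq = rho^2/(1-rho) = 0.94

0.94


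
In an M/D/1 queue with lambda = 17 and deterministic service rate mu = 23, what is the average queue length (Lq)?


M/D/1: Lq = rho^2 / (2*(1-rho)) where rho = 17/23; Lq = 1.05

1.05


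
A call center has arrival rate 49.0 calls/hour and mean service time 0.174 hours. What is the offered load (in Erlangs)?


Offered load a = lambda * E[S] = 49.0 * 0.174 = 8.53 Erlangs

8.53 Erlangs


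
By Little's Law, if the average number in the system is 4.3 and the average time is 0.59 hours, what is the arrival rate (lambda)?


lambda = L / W = 4.3 / 0.59 = 7.29 per hour

7.29 per hour


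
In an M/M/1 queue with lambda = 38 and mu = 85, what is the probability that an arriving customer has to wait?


P(wait) = rho = lambda/mu = 38/85 = 0.4471

0.4471


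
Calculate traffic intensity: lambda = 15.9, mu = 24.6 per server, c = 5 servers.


rho = lambda / (c * mu) = 15.9 / (5 * 24.6) = 0.1293

0.1293


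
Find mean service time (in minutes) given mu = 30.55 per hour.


Mean service time = 60/mu = 60/30.55 = 1.96 minutes

1.96 minutes


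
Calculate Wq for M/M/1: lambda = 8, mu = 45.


rho = 8/45; Wq = rho/(mu - lambda) = 0.0048 hours

0.0048 hours


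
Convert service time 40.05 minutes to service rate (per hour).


mu = 60 / avg_service_time = 60 / 40.05 = 1.5 per hour

1.5 per hour


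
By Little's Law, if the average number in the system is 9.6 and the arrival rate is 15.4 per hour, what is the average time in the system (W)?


W = L / lambda = 9.6 / 15.4 = 0.6234 hours

0.6234 hours


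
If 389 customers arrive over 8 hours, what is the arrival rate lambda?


lambda = total arrivals / time = 389 / 8 = 48.63 per hour

48.63 per hour


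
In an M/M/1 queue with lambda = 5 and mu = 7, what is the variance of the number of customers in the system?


rho = 5/7; Var(N) = rho/(1-rho)^2 = 8.75

8.75


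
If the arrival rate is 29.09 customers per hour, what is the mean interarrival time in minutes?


Mean interarrival time = 60/lambda = 60/29.09 = 2.06 minutes

2.06 minutes


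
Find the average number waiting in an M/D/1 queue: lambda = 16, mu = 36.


M/D/1: Lq = rho^2 / (2*(1-rho)) where rho = 16/36; Lq = 0.18

0.18


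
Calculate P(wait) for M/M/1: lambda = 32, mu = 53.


P(wait) = rho = lambda/mu = 32/53 = 0.6038

0.6038


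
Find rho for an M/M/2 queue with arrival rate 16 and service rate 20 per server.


rho = lambda/(c*mu) = 16/(2*20) = 0.4

0.4


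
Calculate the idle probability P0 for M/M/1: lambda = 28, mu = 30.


P0 = 1 - rho = 1 - 28/30 = 0.0667

0.0667


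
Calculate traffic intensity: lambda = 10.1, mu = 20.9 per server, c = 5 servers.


rho = lambda / (c * mu) = 10.1 / (5 * 20.9) = 0.0967

0.0967


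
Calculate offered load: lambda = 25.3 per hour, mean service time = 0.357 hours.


Offered load a = lambda * E[S] = 25.3 * 0.357 = 9.03 Erlangs

9.03 Erlangs


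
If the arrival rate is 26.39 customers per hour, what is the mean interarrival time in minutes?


Mean interarrival time = 60/lambda = 60/26.39 = 2.27 minutes

2.27 minutes


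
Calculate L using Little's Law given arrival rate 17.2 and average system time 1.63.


L = lambda * W = 17.2 * 1.63 = 28.04

28.04


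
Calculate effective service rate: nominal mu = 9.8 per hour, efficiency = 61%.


Effective rate = mu * efficiency = 9.8 * 0.61 = 5.98 per hour

5.98 per hour


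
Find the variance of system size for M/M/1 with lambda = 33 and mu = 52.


rho = 33/52; Var(N) = rho/(1-rho)^2 = 4.75

4.75


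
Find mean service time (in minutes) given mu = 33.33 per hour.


Mean service time = 60/mu = 60/33.33 = 1.8 minutes

1.8 minutes


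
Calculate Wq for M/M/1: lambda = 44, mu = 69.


rho = 44/69; Wq = rho/(mu - lambda) = 0.0255 hours

0.0255 hours


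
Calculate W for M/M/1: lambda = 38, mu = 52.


W = 1/(mu - lambda) = 1/(52 - 38) = 0.0714 hours

0.0714 hours


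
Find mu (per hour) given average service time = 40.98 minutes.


mu = 60 / avg_service_time = 60 / 40.98 = 1.46 per hour

1.46 per hour


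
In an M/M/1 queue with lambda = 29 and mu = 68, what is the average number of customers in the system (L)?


rho = 29/68; L = rho/(1-rho) = 0.74

0.74


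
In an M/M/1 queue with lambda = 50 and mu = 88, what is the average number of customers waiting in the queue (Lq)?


rho = 50/88; Lq = rho^2/(1-rho) = 0.75

0.75


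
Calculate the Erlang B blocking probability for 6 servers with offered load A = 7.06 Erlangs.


B(N,A) = (A^N/N!) / sum(A^k/k!, k=0..N) with N=6, A=7.06 = 0.3351

0.3351


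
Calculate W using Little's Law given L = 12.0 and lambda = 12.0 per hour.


W = L / lambda = 12.0 / 12.0 = 1.0 hours

1.0 hours


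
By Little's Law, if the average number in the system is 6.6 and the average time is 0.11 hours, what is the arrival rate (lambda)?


lambda = L / W = 6.6 / 0.11 = 60.0 per hour

60.0 per hour


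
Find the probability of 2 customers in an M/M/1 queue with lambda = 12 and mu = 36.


rho = 12/36; P(n) = (1-rho)*rho^n = (1-12/36)*(12/36)^2 = 0.0741

0.0741


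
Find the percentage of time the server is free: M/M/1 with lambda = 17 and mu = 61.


Idle fraction = (1 - rho) * 100 = (1 - 17/61) * 100 = 72.1%

72.1%


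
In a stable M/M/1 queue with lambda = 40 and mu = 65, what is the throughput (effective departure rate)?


For a stable queue (lambda < mu), throughput = lambda = 40 per hour

40 per hour


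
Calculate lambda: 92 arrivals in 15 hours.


lambda = total arrivals / time = 92 / 15 = 6.13 per hour

6.13 per hour


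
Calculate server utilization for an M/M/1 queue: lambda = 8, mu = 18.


rho = lambda/mu = 8/18 = 0.4444

0.4444


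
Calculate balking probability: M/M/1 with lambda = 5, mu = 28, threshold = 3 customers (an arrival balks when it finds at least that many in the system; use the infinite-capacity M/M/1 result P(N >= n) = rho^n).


P(N >= 3) = rho^3 = (5/28)^3 = 0.0057

0.0057


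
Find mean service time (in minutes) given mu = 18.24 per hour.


Mean service time = 60/mu = 60/18.24 = 3.29 minutes

3.29 minutes


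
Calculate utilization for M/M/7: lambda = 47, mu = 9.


rho = lambda/(c*mu) = 47/(7*9) = 0.746

0.746


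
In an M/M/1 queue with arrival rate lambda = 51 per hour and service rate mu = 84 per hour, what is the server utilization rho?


rho = lambda/mu = 51/84 = 0.6071

0.6071


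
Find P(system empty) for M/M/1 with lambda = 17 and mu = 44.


P0 = 1 - rho = 1 - 17/44 = 0.6136

0.6136


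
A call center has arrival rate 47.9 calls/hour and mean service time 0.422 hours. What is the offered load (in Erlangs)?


Offered load a = lambda * E[S] = 47.9 * 0.422 = 20.21 Erlangs

20.21 Erlangs


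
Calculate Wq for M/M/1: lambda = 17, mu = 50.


rho = 17/50; Wq = rho/(mu - lambda) = 0.0103 hours

0.0103 hours


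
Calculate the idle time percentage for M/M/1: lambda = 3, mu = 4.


Idle fraction = (1 - rho) * 100 = (1 - 3/4) * 100 = 25.0%

25.0%


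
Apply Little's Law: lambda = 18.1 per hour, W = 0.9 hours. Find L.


L = lambda * W = 18.1 * 0.9 = 16.29

16.29


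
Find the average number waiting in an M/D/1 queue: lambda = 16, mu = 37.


M/D/1: Lq = rho^2 / (2*(1-rho)) where rho = 16/37; Lq = 0.16

0.16


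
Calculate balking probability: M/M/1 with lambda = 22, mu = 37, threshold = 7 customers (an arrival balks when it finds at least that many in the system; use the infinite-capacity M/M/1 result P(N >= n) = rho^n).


P(N >= 7) = rho^7 = (22/37)^7 = 0.0263

0.0263


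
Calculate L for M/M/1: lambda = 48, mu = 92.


rho = 48/92; L = rho/(1-rho) = 1.09

1.09


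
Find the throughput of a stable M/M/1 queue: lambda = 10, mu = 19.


For a stable queue (lambda < mu), throughput = lambda = 10 per hour

10 per hour


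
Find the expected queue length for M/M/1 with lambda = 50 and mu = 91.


rho = 50/91; Lq = rho^2/(1-rho) = 0.67

0.67


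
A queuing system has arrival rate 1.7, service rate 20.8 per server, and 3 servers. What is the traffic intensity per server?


rho = lambda / (c * mu) = 1.7 / (3 * 20.8) = 0.0272

0.0272


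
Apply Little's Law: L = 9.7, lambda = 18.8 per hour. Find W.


W = L / lambda = 9.7 / 18.8 = 0.516 hours

0.516 hours


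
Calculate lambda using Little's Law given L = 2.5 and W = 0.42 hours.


lambda = L / W = 2.5 / 0.42 = 5.95 per hour

5.95 per hour


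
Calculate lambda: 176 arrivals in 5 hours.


lambda = total arrivals / time = 176 / 5 = 35.2 per hour

35.2 per hour


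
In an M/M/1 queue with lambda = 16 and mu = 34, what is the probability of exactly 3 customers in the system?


rho = 16/34; P(n) = (1-rho)*rho^n = (1-16/34)*(16/34)^3 = 0.0552

0.0552


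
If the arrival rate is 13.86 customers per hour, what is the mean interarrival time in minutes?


Mean interarrival time = 60/lambda = 60/13.86 = 4.33 minutes

4.33 minutes


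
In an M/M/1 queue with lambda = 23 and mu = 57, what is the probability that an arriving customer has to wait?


P(wait) = rho = lambda/mu = 23/57 = 0.4035

0.4035


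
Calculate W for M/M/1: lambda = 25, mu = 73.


W = 1/(mu - lambda) = 1/(73 - 25) = 0.0208 hours

0.0208 hours


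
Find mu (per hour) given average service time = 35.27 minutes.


mu = 60 / avg_service_time = 60 / 35.27 = 1.7 per hour

1.7 per hour


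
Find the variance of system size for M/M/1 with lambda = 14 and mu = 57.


rho = 14/57; Var(N) = rho/(1-rho)^2 = 0.43

0.43


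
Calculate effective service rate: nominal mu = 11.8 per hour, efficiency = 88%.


Effective rate = mu * efficiency = 11.8 * 0.88 = 10.38 per hour

10.38 per hour


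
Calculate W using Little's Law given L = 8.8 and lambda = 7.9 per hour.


W = L / lambda = 8.8 / 7.9 = 1.1139 hours

1.1139 hours


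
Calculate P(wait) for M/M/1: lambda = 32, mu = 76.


P(wait) = rho = lambda/mu = 32/76 = 0.4211

0.4211


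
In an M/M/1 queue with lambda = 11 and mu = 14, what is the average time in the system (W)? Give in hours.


W = 1/(mu - lambda) = 1/(14 - 11) = 0.3333 hours

0.3333 hours


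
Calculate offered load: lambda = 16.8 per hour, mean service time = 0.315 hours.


Offered load a = lambda * E[S] = 16.8 * 0.315 = 5.29 Erlangs

5.29 Erlangs


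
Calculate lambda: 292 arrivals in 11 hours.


lambda = total arrivals / time = 292 / 11 = 26.55 per hour

26.55 per hour


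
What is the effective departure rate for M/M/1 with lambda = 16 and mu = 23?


For a stable queue (lambda < mu), throughput = lambda = 16 per hour

16 per hour


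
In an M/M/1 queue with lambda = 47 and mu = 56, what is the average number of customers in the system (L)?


rho = 47/56; L = rho/(1-rho) = 5.22

5.22


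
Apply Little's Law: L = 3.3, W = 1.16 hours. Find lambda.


lambda = L / W = 3.3 / 1.16 = 2.84 per hour

2.84 per hour


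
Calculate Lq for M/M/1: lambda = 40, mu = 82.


rho = 40/82; Lq = rho^2/(1-rho) = 0.46

0.46


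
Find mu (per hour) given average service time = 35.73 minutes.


mu = 60 / avg_service_time = 60 / 35.73 = 1.68 per hour

1.68 per hour


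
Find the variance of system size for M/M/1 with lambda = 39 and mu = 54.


rho = 39/54; Var(N) = rho/(1-rho)^2 = 9.36

9.36


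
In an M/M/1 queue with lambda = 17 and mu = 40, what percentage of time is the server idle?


Idle fraction = (1 - rho) * 100 = (1 - 17/40) * 100 = 57.5%

57.5%


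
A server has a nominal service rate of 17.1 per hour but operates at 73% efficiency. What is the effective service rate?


Effective rate = mu * efficiency = 17.1 * 0.73 = 12.48 per hour

12.48 per hour


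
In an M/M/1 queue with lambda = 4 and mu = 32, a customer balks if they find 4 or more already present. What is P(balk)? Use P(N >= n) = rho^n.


P(N >= 4) = rho^4 = (4/32)^4 = 0.0002

0.0002


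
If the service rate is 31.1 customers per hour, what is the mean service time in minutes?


Mean service time = 60/mu = 60/31.1 = 1.93 minutes

1.93 minutes


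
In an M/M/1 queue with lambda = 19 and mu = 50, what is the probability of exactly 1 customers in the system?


rho = 19/50; P(n) = (1-rho)*rho^n = (1-19/50)*(19/50)^1 = 0.2356

0.2356


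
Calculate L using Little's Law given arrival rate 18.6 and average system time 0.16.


L = lambda * W = 18.6 * 0.16 = 2.98

2.98


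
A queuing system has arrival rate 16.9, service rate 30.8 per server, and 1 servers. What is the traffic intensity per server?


rho = lambda / (c * mu) = 16.9 / (1 * 30.8) = 0.5487

0.5487


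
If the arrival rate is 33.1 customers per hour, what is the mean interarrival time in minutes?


Mean interarrival time = 60/lambda = 60/33.1 = 1.81 minutes

1.81 minutes


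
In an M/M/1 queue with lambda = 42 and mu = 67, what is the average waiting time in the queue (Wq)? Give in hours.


rho = 42/67; Wq = rho/(mu - lambda) = 0.0251 hours

0.0251 hours


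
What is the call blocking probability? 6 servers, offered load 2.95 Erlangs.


B(N,A) = (A^N/N!) / sum(A^k/k!, k=0..N) with N=6, A=2.95 = 0.0494

0.0494


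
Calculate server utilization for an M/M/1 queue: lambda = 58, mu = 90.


rho = lambda/mu = 58/90 = 0.6444

0.6444


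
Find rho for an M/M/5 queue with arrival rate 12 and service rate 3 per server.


rho = lambda/(c*mu) = 12/(5*3) = 0.8

0.8


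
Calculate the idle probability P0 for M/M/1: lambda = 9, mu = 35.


P0 = 1 - rho = 1 - 9/35 = 0.7429

0.7429


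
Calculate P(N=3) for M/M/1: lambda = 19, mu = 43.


rho = 19/43; P(n) = (1-rho)*rho^n = (1-19/43)*(19/43)^3 = 0.0482

0.0482


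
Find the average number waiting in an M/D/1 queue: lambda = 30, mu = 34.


M/D/1: Lq = rho^2 / (2*(1-rho)) where rho = 30/34; Lq = 3.31

3.31


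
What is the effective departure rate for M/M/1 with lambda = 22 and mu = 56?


For a stable queue (lambda < mu), throughput = lambda = 22 per hour

22 per hour


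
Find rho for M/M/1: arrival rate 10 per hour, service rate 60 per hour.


rho = lambda/mu = 10/60 = 0.1667

0.1667


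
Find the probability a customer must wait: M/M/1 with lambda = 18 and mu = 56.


P(wait) = rho = lambda/mu = 18/56 = 0.3214

0.3214


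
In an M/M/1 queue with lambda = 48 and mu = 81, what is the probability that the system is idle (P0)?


P0 = 1 - rho = 1 - 48/81 = 0.4074

0.4074


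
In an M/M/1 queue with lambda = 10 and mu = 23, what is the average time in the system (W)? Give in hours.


W = 1/(mu - lambda) = 1/(23 - 10) = 0.0769 hours

0.0769 hours


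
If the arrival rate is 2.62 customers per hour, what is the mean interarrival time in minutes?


Mean interarrival time = 60/lambda = 60/2.62 = 22.9 minutes

22.9 minutes


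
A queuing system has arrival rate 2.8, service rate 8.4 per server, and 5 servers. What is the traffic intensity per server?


rho = lambda / (c * mu) = 2.8 / (5 * 8.4) = 0.0667

0.0667


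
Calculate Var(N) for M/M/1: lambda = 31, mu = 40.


rho = 31/40; Var(N) = rho/(1-rho)^2 = 15.31

15.31


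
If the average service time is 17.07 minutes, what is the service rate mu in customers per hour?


mu = 60 / avg_service_time = 60 / 17.07 = 3.51 per hour

3.51 per hour


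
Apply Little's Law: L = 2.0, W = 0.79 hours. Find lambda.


lambda = L / W = 2.0 / 0.79 = 2.53 per hour

2.53 per hour


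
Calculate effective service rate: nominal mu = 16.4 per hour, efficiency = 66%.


Effective rate = mu * efficiency = 16.4 * 0.66 = 10.82 per hour

10.82 per hour


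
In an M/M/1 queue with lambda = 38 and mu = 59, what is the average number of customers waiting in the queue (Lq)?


rho = 38/59; Lq = rho^2/(1-rho) = 1.17

1.17


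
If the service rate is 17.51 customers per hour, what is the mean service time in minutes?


Mean service time = 60/mu = 60/17.51 = 3.43 minutes

3.43 minutes


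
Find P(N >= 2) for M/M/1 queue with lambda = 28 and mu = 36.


P(N >= 2) = rho^2 = (28/36)^2 = 0.6049

0.6049


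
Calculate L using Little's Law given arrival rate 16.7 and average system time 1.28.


L = lambda * W = 16.7 * 1.28 = 21.38

21.38


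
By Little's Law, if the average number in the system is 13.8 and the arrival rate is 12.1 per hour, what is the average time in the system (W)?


W = L / lambda = 13.8 / 12.1 = 1.1405 hours

1.1405 hours


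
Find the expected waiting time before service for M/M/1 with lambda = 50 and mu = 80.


rho = 50/80; Wq = rho/(mu - lambda) = 0.0208 hours

0.0208 hours


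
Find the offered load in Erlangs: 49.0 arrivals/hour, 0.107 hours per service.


Offered load a = lambda * E[S] = 49.0 * 0.107 = 5.24 Erlangs

5.24 Erlangs


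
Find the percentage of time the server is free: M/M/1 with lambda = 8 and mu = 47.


Idle fraction = (1 - rho) * 100 = (1 - 8/47) * 100 = 83.0%

83.0%


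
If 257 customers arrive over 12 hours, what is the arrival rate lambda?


lambda = total arrivals / time = 257 / 12 = 21.42 per hour

21.42 per hour


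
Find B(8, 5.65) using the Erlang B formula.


B(N,A) = (A^N/N!) / sum(A^k/k!, k=0..N) with N=8, A=5.65 = 0.1028

0.1028


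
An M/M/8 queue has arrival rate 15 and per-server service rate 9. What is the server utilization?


rho = lambda/(c*mu) = 15/(8*9) = 0.2083

0.2083


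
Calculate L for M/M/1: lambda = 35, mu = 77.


rho = 35/77; L = rho/(1-rho) = 0.83

0.83


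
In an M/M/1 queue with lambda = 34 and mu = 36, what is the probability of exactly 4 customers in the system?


rho = 34/36; P(n) = (1-rho)*rho^n = (1-34/36)*(34/36)^4 = 0.0442

0.0442


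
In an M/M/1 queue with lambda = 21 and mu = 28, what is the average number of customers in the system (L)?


rho = 21/28; L = rho/(1-rho) = 3.0

3.0


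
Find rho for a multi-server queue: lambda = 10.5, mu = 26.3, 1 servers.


rho = lambda / (c * mu) = 10.5 / (1 * 26.3) = 0.3992

0.3992


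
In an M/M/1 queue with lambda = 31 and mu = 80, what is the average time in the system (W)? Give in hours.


W = 1/(mu - lambda) = 1/(80 - 31) = 0.0204 hours

0.0204 hours


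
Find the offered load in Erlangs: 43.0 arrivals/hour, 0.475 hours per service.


Offered load a = lambda * E[S] = 43.0 * 0.475 = 20.43 Erlangs

20.43 Erlangs


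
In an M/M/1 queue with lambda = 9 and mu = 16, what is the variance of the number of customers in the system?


rho = 9/16; Var(N) = rho/(1-rho)^2 = 2.94

2.94


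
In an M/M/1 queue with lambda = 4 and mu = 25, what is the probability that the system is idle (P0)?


P0 = 1 - rho = 1 - 4/25 = 0.84

0.84


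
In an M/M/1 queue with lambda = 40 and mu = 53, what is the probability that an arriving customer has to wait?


P(wait) = rho = lambda/mu = 40/53 = 0.7547

0.7547


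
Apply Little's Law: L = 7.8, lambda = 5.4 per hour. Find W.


W = L / lambda = 7.8 / 5.4 = 1.4444 hours

1.4444 hours


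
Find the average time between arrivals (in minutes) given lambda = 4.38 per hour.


Mean interarrival time = 60/lambda = 60/4.38 = 13.7 minutes

13.7 minutes


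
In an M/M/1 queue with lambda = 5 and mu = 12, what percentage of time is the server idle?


Idle fraction = (1 - rho) * 100 = (1 - 5/12) * 100 = 58.3%

58.3%
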